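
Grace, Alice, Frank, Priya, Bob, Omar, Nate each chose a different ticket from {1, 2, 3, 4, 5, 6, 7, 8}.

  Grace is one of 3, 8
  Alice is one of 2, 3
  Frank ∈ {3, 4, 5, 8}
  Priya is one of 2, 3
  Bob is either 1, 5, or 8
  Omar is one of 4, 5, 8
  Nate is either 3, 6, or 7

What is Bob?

1

The 2 variables Alice and Priya are confined to {2, 3}, which locks those values in; drop them from Grace, Frank, Nate.
Grace has just one choice, so Grace = 8. Eliminate 8 elsewhere: Frank, Bob, Omar.
The 2 variables Frank and Omar are confined to {4, 5}, which locks those values in; drop them from Bob.
So Bob = 1.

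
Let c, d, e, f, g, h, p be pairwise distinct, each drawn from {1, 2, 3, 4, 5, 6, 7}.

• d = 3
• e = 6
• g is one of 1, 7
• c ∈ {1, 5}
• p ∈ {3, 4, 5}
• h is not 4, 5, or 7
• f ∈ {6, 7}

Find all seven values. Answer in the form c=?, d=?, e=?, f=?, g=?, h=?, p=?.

d's domain is down to {3}, so d = 3. So h, p can't be 3.
e's domain is down to {6}, so e = 6. Eliminate 6 elsewhere: f, h.
That leaves f = 7. Strike 7 from g.
That leaves g = 1. Strike 1 from c, h.
That leaves h = 2.
That leaves c = 5. Eliminate 5 elsewhere: p.
That leaves p = 4.

c=5, d=3, e=6, f=7, g=1, h=2, p=4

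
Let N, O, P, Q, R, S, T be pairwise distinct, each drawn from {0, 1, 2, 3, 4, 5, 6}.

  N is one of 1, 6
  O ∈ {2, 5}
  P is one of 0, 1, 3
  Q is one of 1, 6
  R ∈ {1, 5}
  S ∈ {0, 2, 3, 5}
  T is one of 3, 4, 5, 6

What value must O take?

Among the 7 variables, 4 fits only T (and all 7 values in {0, 1, 2, 3, 4, 5, 6} must be used), so T = 4.
N and Q share exactly the 2 values {1, 6}; by pigeonhole those values go to them, so strike 1, 6 from P, R.
R has just one choice, so R = 5. Eliminate 5 elsewhere: O, S.
So O = 2.

2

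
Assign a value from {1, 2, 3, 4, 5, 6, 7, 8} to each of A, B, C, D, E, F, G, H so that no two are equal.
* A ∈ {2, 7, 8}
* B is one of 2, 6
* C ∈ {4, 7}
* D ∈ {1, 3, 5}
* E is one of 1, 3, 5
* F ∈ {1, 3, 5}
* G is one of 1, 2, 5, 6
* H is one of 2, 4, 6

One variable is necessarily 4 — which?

The 8 variables together cover exactly {1, 2, 3, 4, 5, 6, 7, 8} — 8 values for 8 variables — and 8 appears only in A's list, so A = 8.
Among the 7 still-open variables, 7 fits only C (and all 7 values in {1, 2, 3, 4, 5, 6, 7} must be used), so C = 7.
Among the 6 still-open variables, 4 fits only H (and all 6 values in {1, 2, 3, 4, 5, 6} must be used), so H = 4.

H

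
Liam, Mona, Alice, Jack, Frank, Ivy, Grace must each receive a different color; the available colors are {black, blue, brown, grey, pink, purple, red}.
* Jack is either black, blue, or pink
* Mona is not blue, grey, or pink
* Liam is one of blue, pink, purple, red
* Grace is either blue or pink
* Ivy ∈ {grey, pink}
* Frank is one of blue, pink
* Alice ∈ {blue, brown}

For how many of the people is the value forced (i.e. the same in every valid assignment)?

The 7 variables draw from only 7 values {black, blue, brown, grey, pink, purple, red}, so each is used; only Ivy can be grey, hence Ivy = grey.
The 2 variables Frank and Grace are confined to {blue, pink}, which locks those values in; drop them from Liam, Alice, Jack.
That leaves Alice = brown. Eliminate brown elsewhere: Mona.
Jack's domain is down to {black}, so Jack = black. So Mona can't be black.
Determined: Alice=brown, Jack=black, Ivy=grey. The other people each still have more than one consistent value. That makes 3.

3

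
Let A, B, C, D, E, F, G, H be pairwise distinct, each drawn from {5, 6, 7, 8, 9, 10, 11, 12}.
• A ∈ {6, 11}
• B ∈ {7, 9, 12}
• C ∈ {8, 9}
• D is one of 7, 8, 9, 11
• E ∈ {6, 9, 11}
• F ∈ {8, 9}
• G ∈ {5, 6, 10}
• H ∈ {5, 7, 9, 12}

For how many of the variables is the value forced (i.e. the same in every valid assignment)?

4

The 8 variables together cover exactly {5, 6, 7, 8, 9, 10, 11, 12} — 8 values for 8 variables — and 10 appears only in G's list, so G = 10.
Among the 7 still-open variables, 5 fits only H (and all 7 values in {5, 6, 7, 8, 9, 11, 12} must be used), so H = 5.
The 6 still-open variables draw from only 6 values {6, 7, 8, 9, 11, 12}, so each is used; only B can be 12, hence B = 12.
The 5 still-open variables draw from only 5 values {6, 7, 8, 9, 11}, so each is used; only D can be 7, hence D = 7.
The 2 variables C and F are confined to {8, 9}, which locks those values in; drop them from E.
Determined: B=12, D=7, G=10, H=5. The other variables each still have more than one consistent value. That makes 4.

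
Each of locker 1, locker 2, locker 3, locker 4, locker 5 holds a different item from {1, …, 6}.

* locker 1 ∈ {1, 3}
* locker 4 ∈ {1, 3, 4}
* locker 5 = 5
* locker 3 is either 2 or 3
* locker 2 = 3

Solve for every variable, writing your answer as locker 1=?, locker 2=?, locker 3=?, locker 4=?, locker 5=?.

locker 1=1, locker 2=3, locker 3=2, locker 4=4, locker 5=5

locker 2 must be 3 (only option left). So locker 1, locker 3, locker 4 can't be 3.
locker 3's domain is down to {2}, so locker 3 = 2.
locker 5's domain is down to {5}, so locker 5 = 5.
locker 1 has just one choice, so locker 1 = 1. Eliminate 1 elsewhere: locker 4.
That leaves locker 4 = 4.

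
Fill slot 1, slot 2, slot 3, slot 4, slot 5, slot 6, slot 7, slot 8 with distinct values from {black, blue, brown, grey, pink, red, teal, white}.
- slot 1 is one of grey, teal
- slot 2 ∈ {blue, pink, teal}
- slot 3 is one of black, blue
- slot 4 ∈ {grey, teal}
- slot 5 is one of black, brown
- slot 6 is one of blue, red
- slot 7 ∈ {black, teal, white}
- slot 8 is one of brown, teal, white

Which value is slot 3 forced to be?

The 8 variables draw from only 8 values {black, blue, brown, grey, pink, red, teal, white}, so each is used; only slot 2 can be pink, hence slot 2 = pink.
The 7 still-open variables draw from only 7 values {black, blue, brown, grey, red, teal, white}, so each is used; only slot 6 can be red, hence slot 6 = red.
Among the 6 still-open variables, blue fits only slot 3 (and all 6 values in {black, blue, brown, grey, teal, white} must be used), so slot 3 = blue.

blue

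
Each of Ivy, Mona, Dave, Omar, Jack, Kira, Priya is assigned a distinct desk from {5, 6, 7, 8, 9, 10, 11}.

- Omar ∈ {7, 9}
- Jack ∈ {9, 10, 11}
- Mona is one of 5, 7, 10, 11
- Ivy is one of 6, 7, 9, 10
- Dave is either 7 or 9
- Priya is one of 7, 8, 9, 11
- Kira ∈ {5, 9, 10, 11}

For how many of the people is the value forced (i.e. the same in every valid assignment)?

2

The 7 variables draw from only 7 values {5, 6, 7, 8, 9, 10, 11}, so each is used; only Ivy can be 6, hence Ivy = 6.
The 6 still-open variables together cover exactly {5, 7, 8, 9, 10, 11} — 6 values for 6 variables — and 8 appears only in Priya's list, so Priya = 8.
The 2 variables Dave and Omar are confined to {7, 9}, which locks those values in; drop them from Mona, Jack, Kira.
Determined: Ivy=6, Priya=8. The other people each still have more than one consistent value. That makes 2.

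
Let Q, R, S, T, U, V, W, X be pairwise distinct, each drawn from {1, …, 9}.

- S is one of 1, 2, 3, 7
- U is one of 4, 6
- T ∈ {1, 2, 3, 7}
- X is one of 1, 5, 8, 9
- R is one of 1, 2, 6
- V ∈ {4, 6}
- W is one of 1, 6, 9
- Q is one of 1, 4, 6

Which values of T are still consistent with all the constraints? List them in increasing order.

3, 7

The 2 variables U and V are confined to {4, 6}, which locks those values in; drop them from Q, R, W.
Q must be 1 (only option left). Remove 1 from R, S, T, W, X.
That leaves R = 2. Eliminate 2 elsewhere: S, T.
W must be 9 (only option left). Remove 9 from X.
No further eliminations apply; T can still be any of 3, 7.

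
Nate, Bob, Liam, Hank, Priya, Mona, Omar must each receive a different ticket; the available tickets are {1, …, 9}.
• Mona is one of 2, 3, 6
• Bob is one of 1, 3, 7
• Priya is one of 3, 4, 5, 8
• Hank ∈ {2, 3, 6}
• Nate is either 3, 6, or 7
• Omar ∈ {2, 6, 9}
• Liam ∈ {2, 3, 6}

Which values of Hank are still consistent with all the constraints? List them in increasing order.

Liam, Hank, Mona share exactly the 3 values {2, 3, 6}; by pigeonhole those values go to them, so strike 2, 3, 6 from Nate, Bob, Priya, Omar.
Nate's domain is down to {7}, so Nate = 7. Strike 7 from Bob.
Bob's domain is down to {1}, so Bob = 1.
That leaves Omar = 9.
No further eliminations apply; Hank can still be any of 2, 3, 6.

2, 3, 6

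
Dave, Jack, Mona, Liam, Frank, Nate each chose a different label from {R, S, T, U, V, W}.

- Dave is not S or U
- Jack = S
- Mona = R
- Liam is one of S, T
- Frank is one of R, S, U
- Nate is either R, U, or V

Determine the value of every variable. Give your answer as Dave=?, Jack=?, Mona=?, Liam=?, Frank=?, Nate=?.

Dave=W, Jack=S, Mona=R, Liam=T, Frank=U, Nate=V

Jack must be S (only option left). Remove S from Liam, Frank.
That leaves Mona = R. Eliminate R elsewhere: Dave, Frank, Nate.
Liam must be T (only option left). So Dave can't be T.
Frank's domain is down to {U}, so Frank = U. Eliminate U elsewhere: Nate.
That leaves Nate = V. Remove V from Dave.
Dave's domain is down to {W}, so Dave = W.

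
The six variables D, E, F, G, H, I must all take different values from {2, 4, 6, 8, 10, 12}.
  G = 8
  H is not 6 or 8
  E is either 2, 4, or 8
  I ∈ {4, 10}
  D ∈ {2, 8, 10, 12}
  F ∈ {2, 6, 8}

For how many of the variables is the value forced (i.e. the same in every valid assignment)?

2

G has just one choice, so G = 8. So D, E, F can't be 8.
The 5 still-open variables together cover exactly {2, 4, 6, 10, 12} — 5 values for 5 variables — and 6 appears only in F's list, so F = 6.
Determined: F=6, G=8. The other variables each still have more than one consistent value. That makes 2.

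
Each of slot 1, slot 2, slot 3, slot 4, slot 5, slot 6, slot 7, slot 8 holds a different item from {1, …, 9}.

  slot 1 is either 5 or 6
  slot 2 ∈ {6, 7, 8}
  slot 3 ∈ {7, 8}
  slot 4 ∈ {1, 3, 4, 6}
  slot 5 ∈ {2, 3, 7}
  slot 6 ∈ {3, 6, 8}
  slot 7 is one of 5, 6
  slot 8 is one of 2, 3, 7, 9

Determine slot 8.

9

The 2 variables slot 1 and slot 7 are confined to {5, 6}, which locks those values in; drop them from slot 2, slot 4, slot 6.
The 2 variables slot 2 and slot 3 are confined to {7, 8}, which locks those values in; drop them from slot 5, slot 6, slot 8.
slot 6 must be 3 (only option left). Eliminate 3 elsewhere: slot 4, slot 5, slot 8.
That leaves slot 5 = 2. Remove 2 from slot 8.
So slot 8 = 9.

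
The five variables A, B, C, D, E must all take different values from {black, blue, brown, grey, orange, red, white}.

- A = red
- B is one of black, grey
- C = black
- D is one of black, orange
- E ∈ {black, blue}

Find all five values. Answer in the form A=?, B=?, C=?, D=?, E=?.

A must be red (only option left).
That leaves C = black. So B, D, E can't be black.
D must be orange (only option left).
That leaves E = blue.
That leaves B = grey.

A=red, B=grey, C=black, D=orange, E=blue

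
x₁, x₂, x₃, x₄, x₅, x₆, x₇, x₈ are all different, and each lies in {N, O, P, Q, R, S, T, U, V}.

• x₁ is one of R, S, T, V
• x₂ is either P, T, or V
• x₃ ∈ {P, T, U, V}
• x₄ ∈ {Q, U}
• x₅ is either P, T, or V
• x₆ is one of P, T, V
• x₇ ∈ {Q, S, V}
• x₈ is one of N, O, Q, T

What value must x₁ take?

R

x₂, x₅, x₆ share exactly the 3 values {P, T, V}; by pigeonhole those values go to them, so strike P, T, V from x₁, x₃, x₇, x₈.
x₃ has just one choice, so x₃ = U. Strike U from x₄.
x₄'s domain is down to {Q}, so x₄ = Q. Remove Q from x₇, x₈.
x₇'s domain is down to {S}, so x₇ = S. Strike S from x₁.
So x₁ = R.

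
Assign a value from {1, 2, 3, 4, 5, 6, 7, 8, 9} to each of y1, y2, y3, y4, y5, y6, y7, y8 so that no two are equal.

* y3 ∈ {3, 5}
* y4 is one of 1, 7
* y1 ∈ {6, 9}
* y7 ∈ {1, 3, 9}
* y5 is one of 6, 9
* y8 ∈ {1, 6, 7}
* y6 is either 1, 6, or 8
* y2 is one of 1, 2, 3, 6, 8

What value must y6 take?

8

Among the 8 variables, 2 fits only y2 (and all 8 values in {1, 2, 3, 5, 6, 7, 8, 9} must be used), so y2 = 2.
The 7 still-open variables draw from only 7 values {1, 3, 5, 6, 7, 8, 9}, so each is used; only y3 can be 5, hence y3 = 5.
Among the 6 still-open variables, 3 fits only y7 (and all 6 values in {1, 3, 6, 7, 8, 9} must be used), so y7 = 3.
Among the 5 still-open variables, 8 fits only y6 (and all 5 values in {1, 6, 7, 8, 9} must be used), so y6 = 8.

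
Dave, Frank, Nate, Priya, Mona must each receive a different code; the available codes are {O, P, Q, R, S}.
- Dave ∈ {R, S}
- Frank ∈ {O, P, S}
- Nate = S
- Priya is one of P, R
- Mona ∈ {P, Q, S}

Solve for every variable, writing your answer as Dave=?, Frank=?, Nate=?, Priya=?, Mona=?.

Dave=R, Frank=O, Nate=S, Priya=P, Mona=Q

Nate's domain is down to {S}, so Nate = S. So Dave, Frank, Mona can't be S.
Dave must be R (only option left). Remove R from Priya.
Priya must be P (only option left). Eliminate P elsewhere: Frank, Mona.
Mona must be Q (only option left).
That leaves Frank = O.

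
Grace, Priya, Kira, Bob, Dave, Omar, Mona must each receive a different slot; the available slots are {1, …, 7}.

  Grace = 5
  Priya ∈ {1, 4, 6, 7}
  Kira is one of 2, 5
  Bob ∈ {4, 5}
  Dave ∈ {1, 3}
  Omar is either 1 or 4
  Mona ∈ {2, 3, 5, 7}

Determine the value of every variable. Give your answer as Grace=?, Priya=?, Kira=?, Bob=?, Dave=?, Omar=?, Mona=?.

Grace=5, Priya=6, Kira=2, Bob=4, Dave=3, Omar=1, Mona=7

Grace's domain is down to {5}, so Grace = 5. So Kira, Bob, Mona can't be 5.
That leaves Kira = 2. Strike 2 from Mona.
Bob has just one choice, so Bob = 4. Remove 4 from Priya, Omar.
Omar's domain is down to {1}, so Omar = 1. So Priya, Dave can't be 1.
Dave has just one choice, so Dave = 3. So Mona can't be 3.
That leaves Mona = 7. Strike 7 from Priya.
Priya has just one choice, so Priya = 6.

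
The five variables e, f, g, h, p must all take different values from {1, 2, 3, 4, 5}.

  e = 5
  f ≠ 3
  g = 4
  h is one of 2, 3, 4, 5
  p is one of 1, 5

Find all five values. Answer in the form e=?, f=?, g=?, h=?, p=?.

e=5, f=2, g=4, h=3, p=1

e has just one choice, so e = 5. Remove 5 from f, h, p.
g has just one choice, so g = 4. Remove 4 from f, h.
p must be 1 (only option left). So f can't be 1.
f must be 2 (only option left). Eliminate 2 elsewhere: h.
h's domain is down to {3}, so h = 3.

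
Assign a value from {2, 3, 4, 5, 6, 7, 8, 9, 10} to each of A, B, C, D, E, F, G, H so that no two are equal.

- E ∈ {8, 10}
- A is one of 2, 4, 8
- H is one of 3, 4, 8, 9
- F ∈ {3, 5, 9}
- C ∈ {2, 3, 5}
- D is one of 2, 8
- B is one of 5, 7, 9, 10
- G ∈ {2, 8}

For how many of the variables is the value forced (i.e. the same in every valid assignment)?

3

The 8 variables draw from only 8 values {2, 3, 4, 5, 7, 8, 9, 10}, so each is used; only B can be 7, hence B = 7.
The 7 still-open variables together cover exactly {2, 3, 4, 5, 8, 9, 10} — 7 values for 7 variables — and 10 appears only in E's list, so E = 10.
D and G between them cover only {2, 8} — a naked pair. Remove those values from A, C, H.
A's domain is down to {4}, so A = 4. Eliminate 4 elsewhere: H.
Determined: A=4, B=7, E=10. The other variables each still have more than one consistent value. That makes 3.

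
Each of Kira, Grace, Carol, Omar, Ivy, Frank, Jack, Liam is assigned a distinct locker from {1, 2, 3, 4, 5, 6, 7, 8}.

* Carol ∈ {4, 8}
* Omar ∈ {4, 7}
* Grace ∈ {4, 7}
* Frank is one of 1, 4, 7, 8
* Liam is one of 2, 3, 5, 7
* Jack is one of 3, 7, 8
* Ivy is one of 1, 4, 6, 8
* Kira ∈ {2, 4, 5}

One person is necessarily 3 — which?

Among the 8 variables, 6 fits only Ivy (and all 8 values in {1, 2, 3, 4, 5, 6, 7, 8} must be used), so Ivy = 6.
The 7 still-open variables draw from only 7 values {1, 2, 3, 4, 5, 7, 8}, so each is used; only Frank can be 1, hence Frank = 1.
Grace and Omar between them cover only {4, 7} — a naked pair. Remove those values from Kira, Carol, Jack, Liam.
Carol's domain is down to {8}, so Carol = 8. Remove 8 from Jack.
So 3 goes to Jack.

Jack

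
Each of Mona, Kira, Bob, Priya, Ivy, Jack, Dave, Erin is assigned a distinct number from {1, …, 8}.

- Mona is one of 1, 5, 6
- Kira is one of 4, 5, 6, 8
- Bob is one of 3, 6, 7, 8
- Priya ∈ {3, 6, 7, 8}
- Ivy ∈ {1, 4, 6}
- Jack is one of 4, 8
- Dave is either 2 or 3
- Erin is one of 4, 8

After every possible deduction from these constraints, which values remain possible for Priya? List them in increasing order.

3, 7

Among the 8 variables, 2 fits only Dave (and all 8 values in {1, 2, 3, 4, 5, 6, 7, 8} must be used), so Dave = 2.
Jack and Erin between them cover only {4, 8} — a naked pair. Remove those values from Kira, Bob, Priya, Ivy.
Mona, Kira, Ivy share exactly the 3 values {1, 5, 6}; by pigeonhole those values go to them, so strike 1, 5, 6 from Bob, Priya.
No further eliminations apply; Priya can still be any of 3, 7.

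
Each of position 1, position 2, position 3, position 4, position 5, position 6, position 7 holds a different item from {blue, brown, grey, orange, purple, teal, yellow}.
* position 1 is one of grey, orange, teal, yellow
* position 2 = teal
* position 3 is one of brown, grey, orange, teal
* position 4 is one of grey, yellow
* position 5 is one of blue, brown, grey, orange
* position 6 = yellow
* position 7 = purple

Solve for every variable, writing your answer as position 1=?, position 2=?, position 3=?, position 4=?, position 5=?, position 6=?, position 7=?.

position 2 has just one choice, so position 2 = teal. So position 1, position 3 can't be teal.
That leaves position 6 = yellow. Eliminate yellow elsewhere: position 1, position 4.
position 7's domain is down to {purple}, so position 7 = purple.
position 4 must be grey (only option left). Remove grey from position 1, position 3, position 5.
position 1 has just one choice, so position 1 = orange. Remove orange from position 3, position 5.
That leaves position 3 = brown. Eliminate brown elsewhere: position 5.
position 5 has just one choice, so position 5 = blue.

position 1=orange, position 2=teal, position 3=brown, position 4=grey, position 5=blue, position 6=yellow, position 7=purple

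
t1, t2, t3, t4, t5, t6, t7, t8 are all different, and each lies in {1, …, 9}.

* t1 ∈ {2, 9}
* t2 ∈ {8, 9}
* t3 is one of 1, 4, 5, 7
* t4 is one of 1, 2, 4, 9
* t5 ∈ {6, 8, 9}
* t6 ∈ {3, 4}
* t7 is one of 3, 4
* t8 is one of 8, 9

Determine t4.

1

t2 and t8 share exactly the 2 values {8, 9}; by pigeonhole those values go to them, so strike 8, 9 from t1, t4, t5.
That leaves t1 = 2. Eliminate 2 elsewhere: t4.
That leaves t5 = 6.
t6 and t7 between them cover only {3, 4} — a naked pair. Remove those values from t3, t4.
So t4 = 1.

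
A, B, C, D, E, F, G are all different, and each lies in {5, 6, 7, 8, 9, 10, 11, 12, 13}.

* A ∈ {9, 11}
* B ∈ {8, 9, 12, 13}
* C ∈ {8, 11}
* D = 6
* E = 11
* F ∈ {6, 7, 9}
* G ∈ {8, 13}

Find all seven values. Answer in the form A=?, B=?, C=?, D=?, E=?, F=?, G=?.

A=9, B=12, C=8, D=6, E=11, F=7, G=13

D has just one choice, so D = 6. Eliminate 6 elsewhere: F.
E has just one choice, so E = 11. So A, C can't be 11.
A has just one choice, so A = 9. Remove 9 from B, F.
C must be 8 (only option left). Strike 8 from B, G.
F must be 7 (only option left).
That leaves G = 13. Remove 13 from B.
B must be 12 (only option left).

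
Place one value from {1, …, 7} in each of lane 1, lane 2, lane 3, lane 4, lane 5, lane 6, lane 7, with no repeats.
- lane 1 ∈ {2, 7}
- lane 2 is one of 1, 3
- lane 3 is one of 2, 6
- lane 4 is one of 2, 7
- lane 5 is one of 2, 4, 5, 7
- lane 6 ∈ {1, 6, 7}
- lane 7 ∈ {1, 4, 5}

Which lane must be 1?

lane 6

The 7 variables draw from only 7 values {1, 2, 3, 4, 5, 6, 7}, so each is used; only lane 2 can be 3, hence lane 2 = 3.
lane 1 and lane 4 share exactly the 2 values {2, 7}; by pigeonhole those values go to them, so strike 2, 7 from lane 3, lane 5, lane 6.
lane 3 must be 6 (only option left). So lane 6 can't be 6.
So 1 goes to lane 6.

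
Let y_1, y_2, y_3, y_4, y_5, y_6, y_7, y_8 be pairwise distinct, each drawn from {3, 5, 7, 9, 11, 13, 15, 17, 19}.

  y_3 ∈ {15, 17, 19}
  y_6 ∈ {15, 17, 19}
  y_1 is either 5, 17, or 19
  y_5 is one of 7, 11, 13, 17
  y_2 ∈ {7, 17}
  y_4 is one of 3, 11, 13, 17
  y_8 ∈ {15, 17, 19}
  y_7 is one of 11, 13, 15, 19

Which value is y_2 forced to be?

Among the 8 variables, 3 fits only y_4 (and all 8 values in {3, 5, 7, 11, 13, 15, 17, 19} must be used), so y_4 = 3.
The 7 still-open variables together cover exactly {5, 7, 11, 13, 15, 17, 19} — 7 values for 7 variables — and 5 appears only in y_1's list, so y_1 = 5.
y_3, y_6, y_8 between them cover only {15, 17, 19} — a naked triple. Remove those values from y_2, y_5, y_7.
So y_2 = 7.

7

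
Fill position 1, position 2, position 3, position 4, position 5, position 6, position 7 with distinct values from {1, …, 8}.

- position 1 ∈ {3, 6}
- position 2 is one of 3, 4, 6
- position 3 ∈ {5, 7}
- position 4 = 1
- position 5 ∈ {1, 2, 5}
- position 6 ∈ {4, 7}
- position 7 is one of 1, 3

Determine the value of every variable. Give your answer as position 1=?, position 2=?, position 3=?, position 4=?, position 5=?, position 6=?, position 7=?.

position 4 must be 1 (only option left). Strike 1 from position 5, position 7.
position 7 has just one choice, so position 7 = 3. Remove 3 from position 1, position 2.
position 1 must be 6 (only option left). So position 2 can't be 6.
position 2 has just one choice, so position 2 = 4. Eliminate 4 elsewhere: position 6.
position 6 has just one choice, so position 6 = 7. Eliminate 7 elsewhere: position 3.
position 3 must be 5 (only option left). Eliminate 5 elsewhere: position 5.
position 5's domain is down to {2}, so position 5 = 2.

position 1=6, position 2=4, position 3=5, position 4=1, position 5=2, position 6=7, position 7=3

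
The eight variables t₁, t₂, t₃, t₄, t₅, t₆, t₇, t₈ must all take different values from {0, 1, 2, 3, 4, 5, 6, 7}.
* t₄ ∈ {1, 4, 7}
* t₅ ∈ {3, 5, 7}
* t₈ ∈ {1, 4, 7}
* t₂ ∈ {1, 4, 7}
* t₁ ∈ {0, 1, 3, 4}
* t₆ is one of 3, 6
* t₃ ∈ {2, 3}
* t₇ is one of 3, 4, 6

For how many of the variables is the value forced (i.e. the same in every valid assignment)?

The 8 variables together cover exactly {0, 1, 2, 3, 4, 5, 6, 7} — 8 values for 8 variables — and 0 appears only in t₁'s list, so t₁ = 0.
Among the 7 still-open variables, 2 fits only t₃ (and all 7 values in {1, 2, 3, 4, 5, 6, 7} must be used), so t₃ = 2.
The 6 still-open variables together cover exactly {1, 3, 4, 5, 6, 7} — 6 values for 6 variables — and 5 appears only in t₅'s list, so t₅ = 5.
t₂, t₄, t₈ share exactly the 3 values {1, 4, 7}; by pigeonhole those values go to them, so strike 1, 4, 7 from t₇.
Determined: t₁=0, t₃=2, t₅=5. The other variables each still have more than one consistent value. That makes 3.

3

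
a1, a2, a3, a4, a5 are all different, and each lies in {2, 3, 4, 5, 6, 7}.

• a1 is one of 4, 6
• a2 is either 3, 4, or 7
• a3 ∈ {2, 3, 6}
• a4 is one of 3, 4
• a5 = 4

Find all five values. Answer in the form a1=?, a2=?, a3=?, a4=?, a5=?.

a5 must be 4 (only option left). So a1, a2, a4 can't be 4.
That leaves a1 = 6. Eliminate 6 elsewhere: a3.
That leaves a4 = 3. Remove 3 from a2, a3.
a2's domain is down to {7}, so a2 = 7.
a3 has just one choice, so a3 = 2.

a1=6, a2=7, a3=2, a4=3, a5=4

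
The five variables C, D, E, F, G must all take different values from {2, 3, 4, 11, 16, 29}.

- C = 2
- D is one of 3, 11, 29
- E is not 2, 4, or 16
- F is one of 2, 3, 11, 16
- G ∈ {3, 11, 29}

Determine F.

16

C's domain is down to {2}, so C = 2. Eliminate 2 elsewhere: F.
Among the 4 still-open variables, 16 fits only F (and all 4 values in {3, 11, 16, 29} must be used), so F = 16.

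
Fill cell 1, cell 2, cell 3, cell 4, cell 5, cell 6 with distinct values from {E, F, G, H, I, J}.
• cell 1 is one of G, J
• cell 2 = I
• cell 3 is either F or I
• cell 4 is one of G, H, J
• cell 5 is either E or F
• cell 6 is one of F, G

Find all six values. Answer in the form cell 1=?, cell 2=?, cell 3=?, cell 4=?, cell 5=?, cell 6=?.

cell 2 has just one choice, so cell 2 = I. Eliminate I elsewhere: cell 3.
cell 3 must be F (only option left). Remove F from cell 5, cell 6.
cell 5 has just one choice, so cell 5 = E.
cell 6's domain is down to {G}, so cell 6 = G. So cell 1, cell 4 can't be G.
cell 1's domain is down to {J}, so cell 1 = J. Strike J from cell 4.
cell 4 must be H (only option left).

cell 1=J, cell 2=I, cell 3=F, cell 4=H, cell 5=E, cell 6=G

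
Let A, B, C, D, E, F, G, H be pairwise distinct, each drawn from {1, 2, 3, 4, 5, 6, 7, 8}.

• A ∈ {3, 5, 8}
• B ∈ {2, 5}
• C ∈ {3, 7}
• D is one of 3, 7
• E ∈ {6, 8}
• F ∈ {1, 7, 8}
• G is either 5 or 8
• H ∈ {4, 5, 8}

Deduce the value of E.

The 8 variables together cover exactly {1, 2, 3, 4, 5, 6, 7, 8} — 8 values for 8 variables — and 1 appears only in F's list, so F = 1.
The 7 still-open variables draw from only 7 values {2, 3, 4, 5, 6, 7, 8}, so each is used; only B can be 2, hence B = 2.
The 6 still-open variables together cover exactly {3, 4, 5, 6, 7, 8} — 6 values for 6 variables — and 4 appears only in H's list, so H = 4.
Among the 5 still-open variables, 6 fits only E (and all 5 values in {3, 5, 6, 7, 8} must be used), so E = 6.

6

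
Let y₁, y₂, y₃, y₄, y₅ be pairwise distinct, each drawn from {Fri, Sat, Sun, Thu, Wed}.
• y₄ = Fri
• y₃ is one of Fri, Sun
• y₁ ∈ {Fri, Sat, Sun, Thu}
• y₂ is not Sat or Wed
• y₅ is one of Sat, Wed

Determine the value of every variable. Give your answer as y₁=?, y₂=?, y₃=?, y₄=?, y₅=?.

y₄ must be Fri (only option left). So y₁, y₂, y₃ can't be Fri.
y₃'s domain is down to {Sun}, so y₃ = Sun. Eliminate Sun elsewhere: y₁, y₂.
y₂ must be Thu (only option left). Remove Thu from y₁.
y₁'s domain is down to {Sat}, so y₁ = Sat. Strike Sat from y₅.
y₅ has just one choice, so y₅ = Wed.

y₁=Sat, y₂=Thu, y₃=Sun, y₄=Fri, y₅=Wed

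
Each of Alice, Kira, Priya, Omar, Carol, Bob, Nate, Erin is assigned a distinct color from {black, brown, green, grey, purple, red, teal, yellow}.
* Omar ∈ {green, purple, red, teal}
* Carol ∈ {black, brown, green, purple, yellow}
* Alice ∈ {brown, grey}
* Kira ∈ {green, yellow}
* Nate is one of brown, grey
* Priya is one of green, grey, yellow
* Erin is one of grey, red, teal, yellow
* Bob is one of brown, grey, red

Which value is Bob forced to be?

red

Among the 8 variables, black fits only Carol (and all 8 values in {black, brown, green, grey, purple, red, teal, yellow} must be used), so Carol = black.
The 7 still-open variables draw from only 7 values {brown, green, grey, purple, red, teal, yellow}, so each is used; only Omar can be purple, hence Omar = purple.
The 6 still-open variables draw from only 6 values {brown, green, grey, red, teal, yellow}, so each is used; only Erin can be teal, hence Erin = teal.
The 5 still-open variables draw from only 5 values {brown, green, grey, red, yellow}, so each is used; only Bob can be red, hence Bob = red.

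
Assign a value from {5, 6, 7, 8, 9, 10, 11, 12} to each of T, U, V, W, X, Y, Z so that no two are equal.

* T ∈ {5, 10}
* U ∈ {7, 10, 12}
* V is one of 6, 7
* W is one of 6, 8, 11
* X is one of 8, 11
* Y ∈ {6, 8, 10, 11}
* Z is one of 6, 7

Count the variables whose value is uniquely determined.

3

The 7 variables draw from only 7 values {5, 6, 7, 8, 10, 11, 12}, so each is used; only T can be 5, hence T = 5.
The 6 still-open variables draw from only 6 values {6, 7, 8, 10, 11, 12}, so each is used; only U can be 12, hence U = 12.
The 5 still-open variables together cover exactly {6, 7, 8, 10, 11} — 5 values for 5 variables — and 10 appears only in Y's list, so Y = 10.
V and Z share exactly the 2 values {6, 7}; by pigeonhole those values go to them, so strike 6, 7 from W.
Determined: T=5, U=12, Y=10. The other variables each still have more than one consistent value. That makes 3.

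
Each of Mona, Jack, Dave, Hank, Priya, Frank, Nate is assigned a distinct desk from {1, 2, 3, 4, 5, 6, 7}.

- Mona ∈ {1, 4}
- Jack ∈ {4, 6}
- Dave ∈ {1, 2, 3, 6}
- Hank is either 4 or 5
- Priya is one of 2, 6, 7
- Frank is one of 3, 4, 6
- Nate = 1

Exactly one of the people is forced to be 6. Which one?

Jack

Nate must be 1 (only option left). Strike 1 from Mona, Dave.
Mona has just one choice, so Mona = 4. Remove 4 from Jack, Hank, Frank.
So 6 goes to Jack.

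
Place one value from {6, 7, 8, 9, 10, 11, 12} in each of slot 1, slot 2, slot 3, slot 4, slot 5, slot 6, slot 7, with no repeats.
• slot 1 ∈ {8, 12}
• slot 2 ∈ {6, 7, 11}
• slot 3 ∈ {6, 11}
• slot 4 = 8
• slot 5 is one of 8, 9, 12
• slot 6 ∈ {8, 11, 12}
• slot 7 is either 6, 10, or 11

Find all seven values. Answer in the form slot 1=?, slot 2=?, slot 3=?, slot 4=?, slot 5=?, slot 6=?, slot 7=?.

slot 4's domain is down to {8}, so slot 4 = 8. Strike 8 from slot 1, slot 5, slot 6.
slot 1's domain is down to {12}, so slot 1 = 12. Eliminate 12 elsewhere: slot 5, slot 6.
That leaves slot 5 = 9.
slot 6 must be 11 (only option left). Strike 11 from slot 2, slot 3, slot 7.
slot 3's domain is down to {6}, so slot 3 = 6. So slot 2, slot 7 can't be 6.
That leaves slot 7 = 10.
slot 2's domain is down to {7}, so slot 2 = 7.

slot 1=12, slot 2=7, slot 3=6, slot 4=8, slot 5=9, slot 6=11, slot 7=10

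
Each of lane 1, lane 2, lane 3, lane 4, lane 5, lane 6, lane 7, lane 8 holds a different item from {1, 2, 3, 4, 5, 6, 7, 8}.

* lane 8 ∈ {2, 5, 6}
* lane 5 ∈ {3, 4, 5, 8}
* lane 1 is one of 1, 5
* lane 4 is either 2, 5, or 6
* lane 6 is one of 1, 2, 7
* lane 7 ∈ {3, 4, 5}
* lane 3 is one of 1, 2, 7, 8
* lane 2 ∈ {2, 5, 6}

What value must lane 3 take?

The 3 variables lane 2, lane 4, lane 8 are confined to {2, 5, 6}, which locks those values in; drop them from lane 1, lane 3, lane 5, lane 6, lane 7.
lane 1 has just one choice, so lane 1 = 1. Eliminate 1 elsewhere: lane 3, lane 6.
lane 6 has just one choice, so lane 6 = 7. Strike 7 from lane 3.
So lane 3 = 8.

8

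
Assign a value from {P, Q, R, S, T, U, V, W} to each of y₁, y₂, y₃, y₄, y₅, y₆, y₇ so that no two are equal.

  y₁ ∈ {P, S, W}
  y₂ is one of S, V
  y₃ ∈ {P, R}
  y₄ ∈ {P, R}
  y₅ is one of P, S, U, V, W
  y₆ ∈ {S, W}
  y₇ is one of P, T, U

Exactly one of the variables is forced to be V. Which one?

y₂

Among the 7 variables, T fits only y₇ (and all 7 values in {P, R, S, T, U, V, W} must be used), so y₇ = T.
The 6 still-open variables together cover exactly {P, R, S, U, V, W} — 6 values for 6 variables — and U appears only in y₅'s list, so y₅ = U.
The 5 still-open variables draw from only 5 values {P, R, S, V, W}, so each is used; only y₂ can be V, hence y₂ = V.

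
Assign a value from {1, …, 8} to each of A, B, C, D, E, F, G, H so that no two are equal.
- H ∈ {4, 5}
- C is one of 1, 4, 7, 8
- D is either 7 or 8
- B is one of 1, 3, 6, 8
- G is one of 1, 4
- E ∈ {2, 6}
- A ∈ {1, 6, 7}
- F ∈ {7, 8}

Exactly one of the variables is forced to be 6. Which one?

The 8 variables together cover exactly {1, 2, 3, 4, 5, 6, 7, 8} — 8 values for 8 variables — and 2 appears only in E's list, so E = 2.
The 7 still-open variables together cover exactly {1, 3, 4, 5, 6, 7, 8} — 7 values for 7 variables — and 3 appears only in B's list, so B = 3.
The 6 still-open variables together cover exactly {1, 4, 5, 6, 7, 8} — 6 values for 6 variables — and 5 appears only in H's list, so H = 5.
The 5 still-open variables draw from only 5 values {1, 4, 6, 7, 8}, so each is used; only A can be 6, hence A = 6.

A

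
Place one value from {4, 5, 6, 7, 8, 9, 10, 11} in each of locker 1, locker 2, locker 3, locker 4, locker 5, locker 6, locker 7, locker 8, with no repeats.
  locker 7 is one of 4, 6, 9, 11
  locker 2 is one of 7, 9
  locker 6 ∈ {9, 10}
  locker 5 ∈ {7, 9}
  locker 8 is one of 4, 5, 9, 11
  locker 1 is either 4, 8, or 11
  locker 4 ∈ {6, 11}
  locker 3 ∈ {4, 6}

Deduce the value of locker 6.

The 8 variables together cover exactly {4, 5, 6, 7, 8, 9, 10, 11} — 8 values for 8 variables — and 5 appears only in locker 8's list, so locker 8 = 5.
Among the 7 still-open variables, 8 fits only locker 1 (and all 7 values in {4, 6, 7, 8, 9, 10, 11} must be used), so locker 1 = 8.
The 6 still-open variables together cover exactly {4, 6, 7, 9, 10, 11} — 6 values for 6 variables — and 10 appears only in locker 6's list, so locker 6 = 10.

10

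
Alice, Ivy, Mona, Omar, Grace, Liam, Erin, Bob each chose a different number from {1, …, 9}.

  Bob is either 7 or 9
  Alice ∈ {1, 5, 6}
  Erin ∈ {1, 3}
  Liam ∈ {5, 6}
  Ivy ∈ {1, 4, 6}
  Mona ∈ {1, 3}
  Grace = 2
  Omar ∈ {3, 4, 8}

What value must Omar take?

Grace has just one choice, so Grace = 2.
Mona and Erin share exactly the 2 values {1, 3}; by pigeonhole those values go to them, so strike 1, 3 from Alice, Ivy, Omar.
Alice and Liam between them cover only {5, 6} — a naked pair. Remove those values from Ivy.
Ivy must be 4 (only option left). Eliminate 4 elsewhere: Omar.
So Omar = 8.

8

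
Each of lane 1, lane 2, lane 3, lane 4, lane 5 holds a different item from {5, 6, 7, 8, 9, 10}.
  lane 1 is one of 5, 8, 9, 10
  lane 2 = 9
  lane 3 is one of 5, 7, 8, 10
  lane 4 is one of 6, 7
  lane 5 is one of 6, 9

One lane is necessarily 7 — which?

lane 2 must be 9 (only option left). So lane 1, lane 5 can't be 9.
lane 5's domain is down to {6}, so lane 5 = 6. So lane 4 can't be 6.
So 7 goes to lane 4.

lane 4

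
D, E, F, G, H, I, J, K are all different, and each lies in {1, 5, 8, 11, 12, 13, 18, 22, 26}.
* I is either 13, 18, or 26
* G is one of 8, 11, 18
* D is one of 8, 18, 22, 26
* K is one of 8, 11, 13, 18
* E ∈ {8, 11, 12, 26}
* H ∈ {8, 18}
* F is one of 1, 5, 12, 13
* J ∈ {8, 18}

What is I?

26

The 2 variables H and J are confined to {8, 18}, which locks those values in; drop them from D, E, G, I, K.
That leaves G = 11. Eliminate 11 elsewhere: E, K.
K must be 13 (only option left). So F, I can't be 13.
So I = 26.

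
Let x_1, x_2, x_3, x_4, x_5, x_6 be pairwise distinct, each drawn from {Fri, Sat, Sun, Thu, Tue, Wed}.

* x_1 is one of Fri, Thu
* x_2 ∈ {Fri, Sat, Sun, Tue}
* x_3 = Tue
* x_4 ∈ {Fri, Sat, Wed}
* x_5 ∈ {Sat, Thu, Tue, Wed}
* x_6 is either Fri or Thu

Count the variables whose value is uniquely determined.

2

x_3 has just one choice, so x_3 = Tue. Eliminate Tue elsewhere: x_2, x_5.
Among the 5 still-open variables, Sun fits only x_2 (and all 5 values in {Fri, Sat, Sun, Thu, Wed} must be used), so x_2 = Sun.
The 2 variables x_1 and x_6 are confined to {Fri, Thu}, which locks those values in; drop them from x_4, x_5.
Determined: x_2=Sun, x_3=Tue. The other variables each still have more than one consistent value. That makes 2.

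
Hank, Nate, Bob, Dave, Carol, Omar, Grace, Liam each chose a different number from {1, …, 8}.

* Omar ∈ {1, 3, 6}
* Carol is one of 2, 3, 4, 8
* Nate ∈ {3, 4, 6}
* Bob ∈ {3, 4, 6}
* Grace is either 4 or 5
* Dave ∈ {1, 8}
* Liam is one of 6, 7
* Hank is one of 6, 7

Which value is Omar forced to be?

The 8 variables draw from only 8 values {1, 2, 3, 4, 5, 6, 7, 8}, so each is used; only Carol can be 2, hence Carol = 2.
Among the 7 still-open variables, 5 fits only Grace (and all 7 values in {1, 3, 4, 5, 6, 7, 8} must be used), so Grace = 5.
The 6 still-open variables draw from only 6 values {1, 3, 4, 6, 7, 8}, so each is used; only Dave can be 8, hence Dave = 8.
The 5 still-open variables draw from only 5 values {1, 3, 4, 6, 7}, so each is used; only Omar can be 1, hence Omar = 1.

1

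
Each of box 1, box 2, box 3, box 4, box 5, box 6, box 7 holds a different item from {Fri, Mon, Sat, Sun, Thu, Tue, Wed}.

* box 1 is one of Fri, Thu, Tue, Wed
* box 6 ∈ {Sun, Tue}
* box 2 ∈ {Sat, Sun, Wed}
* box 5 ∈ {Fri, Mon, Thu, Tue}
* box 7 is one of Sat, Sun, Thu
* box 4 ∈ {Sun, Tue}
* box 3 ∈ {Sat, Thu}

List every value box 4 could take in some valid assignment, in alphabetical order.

Sun, Tue

The 7 variables draw from only 7 values {Fri, Mon, Sat, Sun, Thu, Tue, Wed}, so each is used; only box 5 can be Mon, hence box 5 = Mon.
Among the 6 still-open variables, Fri fits only box 1 (and all 6 values in {Fri, Sat, Sun, Thu, Tue, Wed} must be used), so box 1 = Fri.
Among the 5 still-open variables, Wed fits only box 2 (and all 5 values in {Sat, Sun, Thu, Tue, Wed} must be used), so box 2 = Wed.
The 2 variables box 4 and box 6 are confined to {Sun, Tue}, which locks those values in; drop them from box 7.
No further eliminations apply; box 4 can still be any of Sun, Tue.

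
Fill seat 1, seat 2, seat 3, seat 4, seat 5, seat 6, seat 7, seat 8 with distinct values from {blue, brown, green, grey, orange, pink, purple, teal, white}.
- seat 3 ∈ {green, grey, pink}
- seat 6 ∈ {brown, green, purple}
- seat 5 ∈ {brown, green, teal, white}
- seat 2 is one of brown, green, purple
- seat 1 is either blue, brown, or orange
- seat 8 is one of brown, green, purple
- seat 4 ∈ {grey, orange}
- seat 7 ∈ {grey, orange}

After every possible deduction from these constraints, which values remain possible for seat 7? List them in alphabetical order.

grey, orange

The 2 variables seat 4 and seat 7 are confined to {grey, orange}, which locks those values in; drop them from seat 1, seat 3.
seat 2, seat 6, seat 8 share exactly the 3 values {brown, green, purple}; by pigeonhole those values go to them, so strike brown, green, purple from seat 1, seat 3, seat 5.
seat 1 must be blue (only option left).
seat 3's domain is down to {pink}, so seat 3 = pink.
No further eliminations apply; seat 7 can still be any of grey, orange.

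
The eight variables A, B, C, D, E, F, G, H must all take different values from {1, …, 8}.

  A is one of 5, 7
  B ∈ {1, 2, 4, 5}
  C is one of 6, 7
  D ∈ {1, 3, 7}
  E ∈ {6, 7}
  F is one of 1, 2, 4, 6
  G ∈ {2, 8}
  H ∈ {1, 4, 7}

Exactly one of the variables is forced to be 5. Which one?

Among the 8 variables, 3 fits only D (and all 8 values in {1, 2, 3, 4, 5, 6, 7, 8} must be used), so D = 3.
The 7 still-open variables draw from only 7 values {1, 2, 4, 5, 6, 7, 8}, so each is used; only G can be 8, hence G = 8.
The 2 variables C and E are confined to {6, 7}, which locks those values in; drop them from A, F, H.
So 5 goes to A.

A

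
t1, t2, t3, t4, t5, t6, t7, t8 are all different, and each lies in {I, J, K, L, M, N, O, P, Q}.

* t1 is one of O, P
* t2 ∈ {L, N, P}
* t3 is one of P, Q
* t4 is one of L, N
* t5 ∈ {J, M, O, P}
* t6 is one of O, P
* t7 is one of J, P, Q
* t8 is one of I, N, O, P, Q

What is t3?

The 8 variables together cover exactly {I, J, L, M, N, O, P, Q} — 8 values for 8 variables — and I appears only in t8's list, so t8 = I.
Among the 7 still-open variables, M fits only t5 (and all 7 values in {J, L, M, N, O, P, Q} must be used), so t5 = M.
The 6 still-open variables draw from only 6 values {J, L, N, O, P, Q}, so each is used; only t7 can be J, hence t7 = J.
Among the 5 still-open variables, Q fits only t3 (and all 5 values in {L, N, O, P, Q} must be used), so t3 = Q.

Q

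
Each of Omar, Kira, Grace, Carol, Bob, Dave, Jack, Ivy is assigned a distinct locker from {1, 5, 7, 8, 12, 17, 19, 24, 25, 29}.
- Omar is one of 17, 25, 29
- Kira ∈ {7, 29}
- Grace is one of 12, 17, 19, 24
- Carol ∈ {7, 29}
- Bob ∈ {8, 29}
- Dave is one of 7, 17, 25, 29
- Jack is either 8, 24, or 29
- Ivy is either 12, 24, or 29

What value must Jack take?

24

The 8 variables draw from only 8 values {7, 8, 12, 17, 19, 24, 25, 29}, so each is used; only Grace can be 19, hence Grace = 19.
The 7 still-open variables together cover exactly {7, 8, 12, 17, 24, 25, 29} — 7 values for 7 variables — and 12 appears only in Ivy's list, so Ivy = 12.
The 6 still-open variables together cover exactly {7, 8, 17, 24, 25, 29} — 6 values for 6 variables — and 24 appears only in Jack's list, so Jack = 24.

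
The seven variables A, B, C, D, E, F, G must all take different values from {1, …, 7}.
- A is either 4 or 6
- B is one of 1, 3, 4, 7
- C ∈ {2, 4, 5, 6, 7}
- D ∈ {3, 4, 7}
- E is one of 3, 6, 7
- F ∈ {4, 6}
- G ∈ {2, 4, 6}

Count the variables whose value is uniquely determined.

The 7 variables draw from only 7 values {1, 2, 3, 4, 5, 6, 7}, so each is used; only B can be 1, hence B = 1.
The 6 still-open variables draw from only 6 values {2, 3, 4, 5, 6, 7}, so each is used; only C can be 5, hence C = 5.
The 5 still-open variables together cover exactly {2, 3, 4, 6, 7} — 5 values for 5 variables — and 2 appears only in G's list, so G = 2.
A and F share exactly the 2 values {4, 6}; by pigeonhole those values go to them, so strike 4, 6 from D, E.
Determined: B=1, C=5, G=2. The other variables each still have more than one consistent value. That makes 3.

3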